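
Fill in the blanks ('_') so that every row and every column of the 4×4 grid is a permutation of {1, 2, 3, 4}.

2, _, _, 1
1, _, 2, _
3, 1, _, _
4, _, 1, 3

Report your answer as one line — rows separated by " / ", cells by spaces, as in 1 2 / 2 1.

2 4 3 1 / 1 3 2 4 / 3 1 4 2 / 4 2 1 3

At row 2, column 4: row 2 has {1,2}; column 4 has {1,3}; that leaves 4.
At row 3, column 3: row 3 has {1,3}; column 3 has {1,2}; that leaves 4.
At row 3, column 4: row 3 has {1,3,4}; column 4 has {1,3,4}; that leaves 2.
At row 4, column 2: row 4 has {1,3,4}; column 2 has {1}; that leaves 2.
At row 1, column 3: row 1 has {1,2}; column 3 has {1,2,4}; that leaves 3.
At row 2, column 2: row 2 has {1,2,4}; column 2 has {1,2}; that leaves 3.
At row 1, column 2: row 1 has {1,2,3}; column 2 has {1,2,3}; that leaves 4.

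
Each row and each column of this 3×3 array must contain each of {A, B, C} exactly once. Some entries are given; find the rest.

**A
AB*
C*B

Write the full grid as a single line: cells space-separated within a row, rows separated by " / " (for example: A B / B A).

B C A / A B C / C A B

Cell (r1,c1): row 1 has {A}; column 1 has {A,C} → B.
Cell (r1,c2): row 1 has {A,B}; column 2 has {B} → C.
Cell (r2,c3): row 2 has {A,B}; column 3 has {A,B} → C.
Cell (r3,c2): row 3 has {B,C}; column 2 has {B,C} → A.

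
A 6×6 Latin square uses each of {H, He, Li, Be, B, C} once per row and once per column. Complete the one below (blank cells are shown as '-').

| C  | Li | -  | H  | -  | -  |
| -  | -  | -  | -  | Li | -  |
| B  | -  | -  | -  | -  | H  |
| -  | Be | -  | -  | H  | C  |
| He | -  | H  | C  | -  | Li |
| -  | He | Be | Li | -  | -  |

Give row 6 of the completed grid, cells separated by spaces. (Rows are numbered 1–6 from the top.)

H He Be Li C B

(r3,c2) = C
(r4,c1) = Li
(r5,c2) = B
(r5,c5) = Be
(r6,c1) = H
(r6,c6) = B
(r2,c1) = Be
(r2,c2) = H
(r2,c6) = He
(r3,c5) = He
(r6,c5) = C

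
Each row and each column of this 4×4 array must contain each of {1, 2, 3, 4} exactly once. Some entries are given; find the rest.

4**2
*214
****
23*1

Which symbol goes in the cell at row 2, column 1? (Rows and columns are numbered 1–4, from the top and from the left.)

3

(r1,c2) = 1
(r1,c3) = 3
(r2,c1) = 3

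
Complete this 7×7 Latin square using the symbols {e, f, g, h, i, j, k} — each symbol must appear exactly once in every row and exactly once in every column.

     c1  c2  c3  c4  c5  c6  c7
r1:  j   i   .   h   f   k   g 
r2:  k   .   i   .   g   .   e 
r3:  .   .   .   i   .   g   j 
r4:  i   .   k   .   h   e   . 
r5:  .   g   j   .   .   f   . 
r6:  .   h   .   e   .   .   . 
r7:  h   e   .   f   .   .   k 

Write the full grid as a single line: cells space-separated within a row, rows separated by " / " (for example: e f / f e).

j i e h f k g / k f i j g h e / f k h i e g j / i j k g h e f / e g j k i f h / g h f e k j i / h e g f j i k

(r1,c3) = e
(r2,c4) = j
(r2,c6) = h
(r4,c4) = g
(r4,c7) = f
(r5,c1) = e
(r5,c4) = k
(r5,c5) = i
(r5,c7) = h
(r6,c7) = i
(r7,c3) = g
(r7,c5) = j
(r7,c6) = i
(r2,c2) = f
(r3,c1) = f
(r3,c2) = k
(r3,c3) = h
(r3,c5) = e
(r4,c2) = j
(r6,c1) = g
(r6,c3) = f
(r6,c5) = k
(r6,c6) = j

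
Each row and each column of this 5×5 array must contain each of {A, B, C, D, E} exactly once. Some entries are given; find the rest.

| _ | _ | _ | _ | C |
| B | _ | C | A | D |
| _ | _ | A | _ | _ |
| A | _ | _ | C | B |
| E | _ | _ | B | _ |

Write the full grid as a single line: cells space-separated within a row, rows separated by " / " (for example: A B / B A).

D A B E C / B E C A D / C B A D E / A D E C B / E C D B A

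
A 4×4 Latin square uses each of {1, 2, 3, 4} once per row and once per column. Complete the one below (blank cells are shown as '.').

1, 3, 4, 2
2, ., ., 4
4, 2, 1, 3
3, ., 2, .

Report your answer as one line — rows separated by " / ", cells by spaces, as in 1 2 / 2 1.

(r2,c2) = 1
(r2,c3) = 3
(r4,c2) = 4
(r4,c4) = 1

1 3 4 2 / 2 1 3 4 / 4 2 1 3 / 3 4 2 1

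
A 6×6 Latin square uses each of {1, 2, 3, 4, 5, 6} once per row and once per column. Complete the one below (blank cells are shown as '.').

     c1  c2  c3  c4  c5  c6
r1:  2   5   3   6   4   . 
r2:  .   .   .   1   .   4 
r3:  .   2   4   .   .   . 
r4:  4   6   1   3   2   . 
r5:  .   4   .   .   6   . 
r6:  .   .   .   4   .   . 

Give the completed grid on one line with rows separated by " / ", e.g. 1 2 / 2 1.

row 1 has {2,3,4,5,6}; column 6 has {4} — only 1 is left for (r1,c6).
row 2 has {1,4}; column 2 has {2,4,5,6} — only 3 is left for (r2,c2).
row 2 has {1,3,4}; column 5 has {2,4,6} — only 5 is left for (r2,c5).
row 3 has {2,4}; column 4 has {1,3,4,6} — only 5 is left for (r3,c4).
row 4 has {1,2,3,4,6}; column 6 has {1,4} — only 5 is left for (r4,c6).
row 5 has {4,6}; column 4 has {1,3,4,5,6} — only 2 is left for (r5,c4).
row 5 has {2,4,6}; column 6 has {1,4,5} — only 3 is left for (r5,c6).
row 6 has {4}; column 2 has {2,3,4,5,6} — only 1 is left for (r6,c2).
row 6 has {1,4}; column 5 has {2,4,5,6} — only 3 is left for (r6,c5).
row 2 has {1,3,4,5}; column 1 has {2,4} — only 6 is left for (r2,c1).
row 2 has {1,3,4,5,6}; column 3 has {1,3,4} — only 2 is left for (r2,c3).
row 3 has {2,4,5}; column 5 has {2,3,4,5,6} — only 1 is left for (r3,c5).
row 3 has {1,2,4,5}; column 6 has {1,3,4,5} — only 6 is left for (r3,c6).
row 5 has {2,3,4,6}; column 3 has {1,2,3,4} — only 5 is left for (r5,c3).
row 6 has {1,3,4}; column 1 has {2,4,6} — only 5 is left for (r6,c1).
row 6 has {1,3,4,5}; column 3 has {1,2,3,4,5} — only 6 is left for (r6,c3).
row 6 has {1,3,4,5,6}; column 6 has {1,3,4,5,6} — only 2 is left for (r6,c6).
row 3 has {1,2,4,5,6}; column 1 has {2,4,5,6} — only 3 is left for (r3,c1).
row 5 has {2,3,4,5,6}; column 1 has {2,3,4,5,6} — only 1 is left for (r5,c1).

2 5 3 6 4 1 / 6 3 2 1 5 4 / 3 2 4 5 1 6 / 4 6 1 3 2 5 / 1 4 5 2 6 3 / 5 1 6 4 3 2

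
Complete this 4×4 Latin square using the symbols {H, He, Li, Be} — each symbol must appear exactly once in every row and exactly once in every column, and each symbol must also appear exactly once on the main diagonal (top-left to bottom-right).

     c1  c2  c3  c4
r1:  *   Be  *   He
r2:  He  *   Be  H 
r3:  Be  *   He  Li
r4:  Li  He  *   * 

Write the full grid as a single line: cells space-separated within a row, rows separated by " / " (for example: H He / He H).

H Be Li He / He Li Be H / Be H He Li / Li He H Be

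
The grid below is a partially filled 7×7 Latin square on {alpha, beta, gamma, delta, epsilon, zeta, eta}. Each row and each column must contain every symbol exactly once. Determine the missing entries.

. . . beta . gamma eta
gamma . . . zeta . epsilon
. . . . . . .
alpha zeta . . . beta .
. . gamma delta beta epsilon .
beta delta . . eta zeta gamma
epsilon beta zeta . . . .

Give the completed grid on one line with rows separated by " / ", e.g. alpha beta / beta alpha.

zeta epsilon delta beta alpha gamma eta / gamma eta beta alpha zeta delta epsilon / delta gamma eta zeta epsilon alpha beta / alpha zeta epsilon eta gamma beta delta / eta alpha gamma delta beta epsilon zeta / beta delta alpha epsilon eta zeta gamma / epsilon beta zeta gamma delta eta alpha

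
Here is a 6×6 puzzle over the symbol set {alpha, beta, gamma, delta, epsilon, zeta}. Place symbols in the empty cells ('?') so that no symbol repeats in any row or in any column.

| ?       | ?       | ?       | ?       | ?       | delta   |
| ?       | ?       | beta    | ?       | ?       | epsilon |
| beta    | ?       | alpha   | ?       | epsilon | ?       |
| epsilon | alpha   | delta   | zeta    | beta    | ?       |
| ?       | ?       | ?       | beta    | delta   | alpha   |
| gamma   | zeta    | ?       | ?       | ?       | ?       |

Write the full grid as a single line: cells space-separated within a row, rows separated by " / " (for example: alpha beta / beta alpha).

alpha beta zeta epsilon gamma delta / delta gamma beta alpha zeta epsilon / beta delta alpha gamma epsilon zeta / epsilon alpha delta zeta beta gamma / zeta epsilon gamma beta delta alpha / gamma zeta epsilon delta alpha beta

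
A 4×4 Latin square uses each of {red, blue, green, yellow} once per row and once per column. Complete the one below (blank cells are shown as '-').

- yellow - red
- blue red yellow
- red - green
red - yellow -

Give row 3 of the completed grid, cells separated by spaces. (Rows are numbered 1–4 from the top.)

yellow red blue green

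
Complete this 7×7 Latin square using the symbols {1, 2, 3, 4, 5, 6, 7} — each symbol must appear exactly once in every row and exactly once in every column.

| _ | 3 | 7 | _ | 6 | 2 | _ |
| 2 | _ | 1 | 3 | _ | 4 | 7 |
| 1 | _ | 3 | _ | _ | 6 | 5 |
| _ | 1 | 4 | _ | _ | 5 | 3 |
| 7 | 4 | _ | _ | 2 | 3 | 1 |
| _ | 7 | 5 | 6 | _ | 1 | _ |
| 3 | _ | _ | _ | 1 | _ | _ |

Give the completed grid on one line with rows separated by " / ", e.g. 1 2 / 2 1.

5 3 7 1 6 2 4 / 2 6 1 3 5 4 7 / 1 2 3 7 4 6 5 / 6 1 4 2 7 5 3 / 7 4 6 5 2 3 1 / 4 7 5 6 3 1 2 / 3 5 2 4 1 7 6

(r1,c7): row 1 has {2,3,6,7}; column 7 has {1,3,5,7}, so it must be 4.
(r2,c5): row 2 has {1,2,3,4,7}; column 5 has {1,2,6}, so it must be 5.
(r3,c2): row 3 has {1,3,5,6}; column 2 has {1,3,4,7}, so it must be 2.
(r4,c1): row 4 has {1,3,4,5}; column 1 has {1,2,3,7}, so it must be 6.
(r4,c5): row 4 has {1,3,4,5,6}; column 5 has {1,2,5,6}, so it must be 7.
(r5,c3): row 5 has {1,2,3,4,7}; column 3 has {1,3,4,5,7}, so it must be 6.
(r5,c4): row 5 has {1,2,3,4,6,7}; column 4 has {3,6}, so it must be 5.
(r6,c1): row 6 has {1,5,6,7}; column 1 has {1,2,3,6,7}, so it must be 4.
(r6,c5): row 6 has {1,4,5,6,7}; column 5 has {1,2,5,6,7}, so it must be 3.
(r6,c7): row 6 has {1,3,4,5,6,7}; column 7 has {1,3,4,5,7}, so it must be 2.
(r7,c3): row 7 has {1,3}; column 3 has {1,3,4,5,6,7}, so it must be 2.
(r7,c6): row 7 has {1,2,3}; column 6 has {1,2,3,4,5,6}, so it must be 7.
(r7,c7): row 7 has {1,2,3,7}; column 7 has {1,2,3,4,5,7}, so it must be 6.
(r1,c1): row 1 has {2,3,4,6,7}; column 1 has {1,2,3,4,6,7}, so it must be 5.
(r1,c4): row 1 has {2,3,4,5,6,7}; column 4 has {3,5,6}, so it must be 1.
(r2,c2): row 2 has {1,2,3,4,5,7}; column 2 has {1,2,3,4,7}, so it must be 6.
(r3,c5): row 3 has {1,2,3,5,6}; column 5 has {1,2,3,5,6,7}, so it must be 4.
(r4,c4): row 4 has {1,3,4,5,6,7}; column 4 has {1,3,5,6}, so it must be 2.
(r7,c2): row 7 has {1,2,3,6,7}; column 2 has {1,2,3,4,6,7}, so it must be 5.
(r7,c4): row 7 has {1,2,3,5,6,7}; column 4 has {1,2,3,5,6}, so it must be 4.
(r3,c4): row 3 has {1,2,3,4,5,6}; column 4 has {1,2,3,4,5,6}, so it must be 7.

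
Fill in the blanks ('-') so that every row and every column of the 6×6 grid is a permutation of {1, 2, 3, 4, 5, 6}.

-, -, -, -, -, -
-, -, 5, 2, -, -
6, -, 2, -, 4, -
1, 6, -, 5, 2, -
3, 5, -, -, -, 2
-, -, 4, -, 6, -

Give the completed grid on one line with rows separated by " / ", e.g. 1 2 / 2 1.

2 4 1 6 5 3 / 4 1 5 2 3 6 / 6 3 2 1 4 5 / 1 6 3 5 2 4 / 3 5 6 4 1 2 / 5 2 4 3 6 1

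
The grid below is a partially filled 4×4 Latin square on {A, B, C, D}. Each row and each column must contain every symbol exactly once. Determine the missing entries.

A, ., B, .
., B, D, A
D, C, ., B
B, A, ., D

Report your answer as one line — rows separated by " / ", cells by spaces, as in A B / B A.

A D B C / C B D A / D C A B / B A C D

row 1 has {A,B}; column 2 has {A,B,C} — only D is left for (r1,c2).
row 1 has {A,B,D}; column 4 has {A,B,D} — only C is left for (r1,c4).
row 2 has {A,B,D}; column 1 has {A,B,D} — only C is left for (r2,c1).
row 3 has {B,C,D}; column 3 has {B,D} — only A is left for (r3,c3).
row 4 has {A,B,D}; column 3 has {A,B,D} — only C is left for (r4,c3).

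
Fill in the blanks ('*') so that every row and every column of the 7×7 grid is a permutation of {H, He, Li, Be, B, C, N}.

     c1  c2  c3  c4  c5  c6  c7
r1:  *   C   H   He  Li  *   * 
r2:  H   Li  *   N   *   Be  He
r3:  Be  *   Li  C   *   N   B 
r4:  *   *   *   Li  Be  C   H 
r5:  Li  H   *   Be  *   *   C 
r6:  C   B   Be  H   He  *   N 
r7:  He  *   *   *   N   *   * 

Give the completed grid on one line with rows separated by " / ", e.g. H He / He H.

Cell (r1,c6): row 1 has {H,He,Li,C}; column 6 has {Be,C,N} → B.
Cell (r1,c7): row 1 has {H,He,Li,B,C}; column 7 has {H,He,B,C,N} → Be.
Cell (r3,c2): row 3 has {Li,Be,B,C,N}; column 2 has {H,Li,B,C} → He.
Cell (r3,c5): row 3 has {He,Li,Be,B,C,N}; column 5 has {He,Li,Be,N} → H.
Cell (r4,c2): row 4 has {H,Li,Be,C}; column 2 has {H,He,Li,B,C} → N.
Cell (r5,c5): row 5 has {H,Li,Be,C}; column 5 has {H,He,Li,Be,N} → B.
Cell (r5,c6): row 5 has {H,Li,Be,B,C}; column 6 has {Be,B,C,N} → He.
Cell (r6,c6): row 6 has {H,He,Be,B,C,N}; column 6 has {He,Be,B,C,N} → Li.
Cell (r7,c2): row 7 has {He,N}; column 2 has {H,He,Li,B,C,N} → Be.
Cell (r7,c4): row 7 has {He,Be,N}; column 4 has {H,He,Li,Be,C,N} → B.
Cell (r7,c6): row 7 has {He,Be,B,N}; column 6 has {He,Li,Be,B,C,N} → H.
Cell (r7,c7): row 7 has {H,He,Be,B,N}; column 7 has {H,He,Be,B,C,N} → Li.
Cell (r1,c1): row 1 has {H,He,Li,Be,B,C}; column 1 has {H,He,Li,Be,C} → N.
Cell (r2,c5): row 2 has {H,He,Li,Be,N}; column 5 has {H,He,Li,Be,B,N} → C.
Cell (r4,c1): row 4 has {H,Li,Be,C,N}; column 1 has {H,He,Li,Be,C,N} → B.
Cell (r4,c3): row 4 has {H,Li,Be,B,C,N}; column 3 has {H,Li,Be} → He.
Cell (r5,c3): row 5 has {H,He,Li,Be,B,C}; column 3 has {H,He,Li,Be} → N.
Cell (r7,c3): row 7 has {H,He,Li,Be,B,N}; column 3 has {H,He,Li,Be,N} → C.
Cell (r2,c3): row 2 has {H,He,Li,Be,C,N}; column 3 has {H,He,Li,Be,C,N} → B.

N C H He Li B Be / H Li B N C Be He / Be He Li C H N B / B N He Li Be C H / Li H N Be B He C / C B Be H He Li N / He Be C B N H Li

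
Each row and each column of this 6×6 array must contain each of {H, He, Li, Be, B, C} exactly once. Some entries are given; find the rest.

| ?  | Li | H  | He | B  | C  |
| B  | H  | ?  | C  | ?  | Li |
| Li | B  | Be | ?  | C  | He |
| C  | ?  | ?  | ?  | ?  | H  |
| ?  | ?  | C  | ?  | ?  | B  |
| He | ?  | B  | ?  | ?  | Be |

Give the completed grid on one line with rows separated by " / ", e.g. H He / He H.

Be Li H He B C / B H He C Be Li / Li B Be H C He / C Be Li B He H / H He C Be Li B / He C B Li H Be

(r1,c1) = Be
(r2,c3) = He
(r2,c5) = Be
(r3,c4) = H
(r4,c3) = Li
(r4,c5) = He
(r5,c1) = H
(r5,c5) = Li
(r6,c2) = C
(r6,c4) = Li
(r6,c5) = H
(r4,c2) = Be
(r4,c4) = B
(r5,c2) = He
(r5,c4) = Be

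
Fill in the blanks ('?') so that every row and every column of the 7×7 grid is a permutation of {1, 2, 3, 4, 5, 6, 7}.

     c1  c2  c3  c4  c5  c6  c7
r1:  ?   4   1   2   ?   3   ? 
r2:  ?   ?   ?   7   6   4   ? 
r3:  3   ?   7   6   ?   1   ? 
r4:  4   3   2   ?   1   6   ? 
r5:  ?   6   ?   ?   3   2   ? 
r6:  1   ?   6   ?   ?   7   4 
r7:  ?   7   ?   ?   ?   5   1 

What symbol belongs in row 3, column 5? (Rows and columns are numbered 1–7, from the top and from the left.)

(r4,c4) = 5
(r4,c7) = 7
(r5,c7) = 5
(r6,c4) = 3
(r7,c4) = 4
(r7,c5) = 2
(r1,c7) = 6
(r3,c7) = 2
(r5,c1) = 7
(r5,c3) = 4
(r5,c4) = 1
(r6,c5) = 5
(r7,c1) = 6
(r7,c3) = 3
(r1,c1) = 5
(r1,c5) = 7
(r2,c1) = 2
(r2,c3) = 5
(r2,c7) = 3
(r3,c2) = 5
(r3,c5) = 4

4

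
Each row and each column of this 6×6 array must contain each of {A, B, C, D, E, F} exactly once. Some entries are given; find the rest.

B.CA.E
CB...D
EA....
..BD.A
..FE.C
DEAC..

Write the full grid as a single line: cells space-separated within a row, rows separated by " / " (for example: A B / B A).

(r2,c3) = E
(r2,c4) = F
(r2,c5) = A
(r3,c3) = D
(r3,c4) = B
(r3,c6) = F
(r4,c1) = F
(r4,c2) = C
(r4,c5) = E
(r5,c1) = A
(r5,c2) = D
(r5,c5) = B
(r6,c5) = F
(r6,c6) = B
(r1,c2) = F
(r1,c5) = D
(r3,c5) = C

B F C A D E / C B E F A D / E A D B C F / F C B D E A / A D F E B C / D E A C F B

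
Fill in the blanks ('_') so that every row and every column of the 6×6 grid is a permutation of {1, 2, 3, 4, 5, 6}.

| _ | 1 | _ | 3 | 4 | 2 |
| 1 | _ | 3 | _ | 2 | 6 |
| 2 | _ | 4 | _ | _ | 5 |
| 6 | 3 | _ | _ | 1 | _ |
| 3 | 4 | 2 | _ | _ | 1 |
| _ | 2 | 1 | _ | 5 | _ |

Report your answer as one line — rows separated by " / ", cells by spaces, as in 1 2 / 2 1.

5 1 6 3 4 2 / 1 5 3 4 2 6 / 2 6 4 1 3 5 / 6 3 5 2 1 4 / 3 4 2 5 6 1 / 4 2 1 6 5 3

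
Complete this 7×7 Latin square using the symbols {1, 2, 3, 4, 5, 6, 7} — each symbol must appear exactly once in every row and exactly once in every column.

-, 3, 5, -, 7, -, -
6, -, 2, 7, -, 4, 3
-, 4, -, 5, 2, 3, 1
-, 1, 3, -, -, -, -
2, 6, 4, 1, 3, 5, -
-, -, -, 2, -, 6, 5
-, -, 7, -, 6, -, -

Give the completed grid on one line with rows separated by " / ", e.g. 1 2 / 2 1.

1 3 5 4 7 2 6 / 6 5 2 7 1 4 3 / 7 4 6 5 2 3 1 / 4 1 3 6 5 7 2 / 2 6 4 1 3 5 7 / 3 7 1 2 4 6 5 / 5 2 7 3 6 1 4

row 2 has {2,3,4,6,7}; column 2 has {1,3,4,6} — only 5 is left for (r2,c2).
row 2 has {2,3,4,5,6,7}; column 5 has {2,3,6,7} — only 1 is left for (r2,c5).
row 3 has {1,2,3,4,5}; column 1 has {2,6} — only 7 is left for (r3,c1).
row 3 has {1,2,3,4,5,7}; column 3 has {2,3,4,5,7} — only 6 is left for (r3,c3).
row 5 has {1,2,3,4,5,6}; column 7 has {1,3,5} — only 7 is left for (r5,c7).
row 6 has {2,5,6}; column 2 has {1,3,4,5,6} — only 7 is left for (r6,c2).
row 6 has {2,5,6,7}; column 3 has {2,3,4,5,6,7} — only 1 is left for (r6,c3).
row 6 has {1,2,5,6,7}; column 5 has {1,2,3,6,7} — only 4 is left for (r6,c5).
row 7 has {6,7}; column 2 has {1,3,4,5,6,7} — only 2 is left for (r7,c2).
row 7 has {2,6,7}; column 6 has {3,4,5,6} — only 1 is left for (r7,c6).
row 7 has {1,2,6,7}; column 7 has {1,3,5,7} — only 4 is left for (r7,c7).
row 1 has {3,5,7}; column 6 has {1,3,4,5,6} — only 2 is left for (r1,c6).
row 1 has {2,3,5,7}; column 7 has {1,3,4,5,7} — only 6 is left for (r1,c7).
row 4 has {1,3}; column 5 has {1,2,3,4,6,7} — only 5 is left for (r4,c5).
row 4 has {1,3,5}; column 6 has {1,2,3,4,5,6} — only 7 is left for (r4,c6).
row 4 has {1,3,5,7}; column 7 has {1,3,4,5,6,7} — only 2 is left for (r4,c7).
row 6 has {1,2,4,5,6,7}; column 1 has {2,6,7} — only 3 is left for (r6,c1).
row 7 has {1,2,4,6,7}; column 1 has {2,3,6,7} — only 5 is left for (r7,c1).
row 7 has {1,2,4,5,6,7}; column 4 has {1,2,5,7} — only 3 is left for (r7,c4).
row 1 has {2,3,5,6,7}; column 4 has {1,2,3,5,7} — only 4 is left for (r1,c4).
row 4 has {1,2,3,5,7}; column 1 has {2,3,5,6,7} — only 4 is left for (r4,c1).
row 4 has {1,2,3,4,5,7}; column 4 has {1,2,3,4,5,7} — only 6 is left for (r4,c4).
row 1 has {2,3,4,5,6,7}; column 1 has {2,3,4,5,6,7} — only 1 is left for (r1,c1).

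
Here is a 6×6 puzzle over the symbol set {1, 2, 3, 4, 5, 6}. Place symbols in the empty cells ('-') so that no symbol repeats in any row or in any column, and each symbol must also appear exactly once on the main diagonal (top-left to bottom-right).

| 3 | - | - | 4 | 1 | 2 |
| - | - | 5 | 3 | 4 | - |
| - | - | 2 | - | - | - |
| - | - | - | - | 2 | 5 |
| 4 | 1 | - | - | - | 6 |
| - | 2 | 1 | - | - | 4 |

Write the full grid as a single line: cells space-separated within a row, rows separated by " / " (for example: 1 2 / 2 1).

3 5 6 4 1 2 / 2 6 5 3 4 1 / 1 4 2 5 6 3 / 6 3 4 1 2 5 / 4 1 3 2 5 6 / 5 2 1 6 3 4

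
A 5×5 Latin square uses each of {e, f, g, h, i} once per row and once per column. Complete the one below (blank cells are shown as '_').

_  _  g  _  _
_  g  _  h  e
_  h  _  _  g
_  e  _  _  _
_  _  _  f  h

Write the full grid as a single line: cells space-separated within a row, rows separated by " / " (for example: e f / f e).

h f g e i / f g i h e / e h f i g / i e h g f / g i e f h

(r5,c2): row 5 has {f,h}; column 2 has {e,g,h}, so it must be i.
(r5,c3): row 5 has {f,h,i}; column 3 has {g}, so it must be e.
(r1,c2): row 1 has {g}; column 2 has {e,g,h,i}, so it must be f.
(r1,c5): row 1 has {f,g}; column 5 has {e,g,h}, so it must be i.
(r4,c5): row 4 has {e}; column 5 has {e,g,h,i}, so it must be f.
(r5,c1): row 5 has {e,f,h,i}; column 1 is empty so far, so it must be g.
(r1,c4): row 1 has {f,g,i}; column 4 has {f,h}, so it must be e.
(r3,c4): row 3 has {g,h}; column 4 has {e,f,h}, so it must be i.
(r4,c4): row 4 has {e,f}; column 4 has {e,f,h,i}, so it must be g.
(r1,c1): row 1 has {e,f,g,i}; column 1 has {g}, so it must be h.
(r3,c3): row 3 has {g,h,i}; column 3 has {e,g}, so it must be f.
(r4,c1): row 4 has {e,f,g}; column 1 has {g,h}, so it must be i.
(r4,c3): row 4 has {e,f,g,i}; column 3 has {e,f,g}, so it must be h.
(r2,c1): row 2 has {e,g,h}; column 1 has {g,h,i}, so it must be f.
(r2,c3): row 2 has {e,f,g,h}; column 3 has {e,f,g,h}, so it must be i.
(r3,c1): row 3 has {f,g,h,i}; column 1 has {f,g,h,i}, so it must be e.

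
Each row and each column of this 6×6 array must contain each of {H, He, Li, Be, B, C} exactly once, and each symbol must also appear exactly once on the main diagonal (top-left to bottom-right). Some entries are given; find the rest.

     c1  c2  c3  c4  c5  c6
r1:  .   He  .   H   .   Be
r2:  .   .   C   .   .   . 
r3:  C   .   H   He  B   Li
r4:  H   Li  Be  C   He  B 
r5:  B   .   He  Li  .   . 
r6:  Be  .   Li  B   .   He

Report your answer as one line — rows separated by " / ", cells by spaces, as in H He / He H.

Li He B H C Be / He B C Be Li H / C Be H He B Li / H Li Be C He B / B H He Li Be C / Be C Li B H He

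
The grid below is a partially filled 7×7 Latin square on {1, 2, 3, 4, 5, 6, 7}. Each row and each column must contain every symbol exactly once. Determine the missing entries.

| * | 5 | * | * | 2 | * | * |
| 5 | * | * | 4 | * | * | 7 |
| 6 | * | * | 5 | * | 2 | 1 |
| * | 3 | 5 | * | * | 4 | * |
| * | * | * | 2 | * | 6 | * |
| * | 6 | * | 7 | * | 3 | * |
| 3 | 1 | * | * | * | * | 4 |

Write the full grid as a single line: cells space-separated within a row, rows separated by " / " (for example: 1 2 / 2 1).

(r2,c2) = 2
(r2,c6) = 1
(r7,c4) = 6
(r1,c6) = 7
(r4,c4) = 1
(r7,c6) = 5
(r1,c4) = 3
(r1,c7) = 6
(r4,c7) = 2
(r6,c7) = 5
(r7,c5) = 7
(r4,c1) = 7
(r4,c5) = 6
(r5,c7) = 3
(r7,c3) = 2
(r2,c5) = 3
(r3,c5) = 4
(r6,c5) = 1
(r2,c3) = 6
(r3,c2) = 7
(r3,c3) = 3
(r5,c2) = 4
(r5,c5) = 5
(r6,c3) = 4
(r1,c3) = 1
(r5,c1) = 1
(r5,c3) = 7
(r6,c1) = 2
(r1,c1) = 4

4 5 1 3 2 7 6 / 5 2 6 4 3 1 7 / 6 7 3 5 4 2 1 / 7 3 5 1 6 4 2 / 1 4 7 2 5 6 3 / 2 6 4 7 1 3 5 / 3 1 2 6 7 5 4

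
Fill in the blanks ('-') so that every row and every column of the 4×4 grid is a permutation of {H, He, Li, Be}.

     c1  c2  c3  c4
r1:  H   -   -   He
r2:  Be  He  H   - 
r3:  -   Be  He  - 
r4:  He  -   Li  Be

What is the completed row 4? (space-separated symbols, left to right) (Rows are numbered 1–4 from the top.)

He H Li Be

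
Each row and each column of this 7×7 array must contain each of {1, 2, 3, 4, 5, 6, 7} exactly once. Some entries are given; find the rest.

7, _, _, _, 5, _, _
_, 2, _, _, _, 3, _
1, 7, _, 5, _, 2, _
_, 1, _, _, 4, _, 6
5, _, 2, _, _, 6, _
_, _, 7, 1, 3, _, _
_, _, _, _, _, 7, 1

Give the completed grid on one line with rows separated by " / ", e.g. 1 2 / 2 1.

7 3 6 2 5 1 4 / 4 2 1 6 7 3 5 / 1 7 4 5 6 2 3 / 2 1 3 7 4 5 6 / 5 4 2 3 1 6 7 / 6 5 7 1 3 4 2 / 3 6 5 4 2 7 1

(r3,c5) = 6
(r4,c6) = 5
(r6,c6) = 4
(r7,c5) = 2
(r1,c6) = 1
(r4,c3) = 3
(r3,c3) = 4
(r3,c7) = 3
(r4,c1) = 2
(r4,c4) = 7
(r6,c1) = 6
(r6,c2) = 5
(r6,c7) = 2
(r1,c3) = 6
(r1,c7) = 4
(r2,c1) = 4
(r2,c4) = 6
(r5,c7) = 7
(r7,c1) = 3
(r7,c3) = 5
(r7,c4) = 4
(r1,c2) = 3
(r1,c4) = 2
(r2,c3) = 1
(r2,c5) = 7
(r2,c7) = 5
(r5,c2) = 4
(r5,c4) = 3
(r5,c5) = 1
(r7,c2) = 6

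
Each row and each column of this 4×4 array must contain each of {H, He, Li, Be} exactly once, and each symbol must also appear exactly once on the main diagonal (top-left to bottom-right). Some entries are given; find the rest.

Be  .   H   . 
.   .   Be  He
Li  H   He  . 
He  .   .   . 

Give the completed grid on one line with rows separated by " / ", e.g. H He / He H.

Be He H Li / H Li Be He / Li H He Be / He Be Li H

At row 1, column 4: row 1 has {H,Be}; column 4 has {He}; that leaves Li.
At row 2, column 1: row 2 has {He,Be}; column 1 has {He,Li,Be}; that leaves H.
At row 2, column 2: row 2 has {H,He,Be}; column 2 has {H}; the diagonal has {He,Be}; that leaves Li.
At row 3, column 4: row 3 has {H,He,Li}; column 4 has {He,Li}; that leaves Be.
At row 4, column 2: row 4 has {He}; column 2 has {H,Li}; that leaves Be.
At row 4, column 3: row 4 has {He,Be}; column 3 has {H,He,Be}; that leaves Li.
At row 4, column 4: row 4 has {He,Li,Be}; column 4 has {He,Li,Be}; the diagonal has {He,Li,Be}; that leaves H.
At row 1, column 2: row 1 has {H,Li,Be}; column 2 has {H,Li,Be}; that leaves He.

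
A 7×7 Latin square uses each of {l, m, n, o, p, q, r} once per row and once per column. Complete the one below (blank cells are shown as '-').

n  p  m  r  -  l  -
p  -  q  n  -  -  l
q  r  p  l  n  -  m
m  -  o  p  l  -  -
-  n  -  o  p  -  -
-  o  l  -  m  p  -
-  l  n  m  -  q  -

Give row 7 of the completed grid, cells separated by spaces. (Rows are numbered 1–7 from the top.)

(r2,c2) = m
(r3,c6) = o
(r4,c2) = q
(r5,c3) = r
(r5,c6) = m
(r5,c7) = q
(r6,c1) = r
(r6,c4) = q
(r6,c7) = n
(r7,c1) = o
(r7,c5) = r
(r7,c7) = p

o l n m r q p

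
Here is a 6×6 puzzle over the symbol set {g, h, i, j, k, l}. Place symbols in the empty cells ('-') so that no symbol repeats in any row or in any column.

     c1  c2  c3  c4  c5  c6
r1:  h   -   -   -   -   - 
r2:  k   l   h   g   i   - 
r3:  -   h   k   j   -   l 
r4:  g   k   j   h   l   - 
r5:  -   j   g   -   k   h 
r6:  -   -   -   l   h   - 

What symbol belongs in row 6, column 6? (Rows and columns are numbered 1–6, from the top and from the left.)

k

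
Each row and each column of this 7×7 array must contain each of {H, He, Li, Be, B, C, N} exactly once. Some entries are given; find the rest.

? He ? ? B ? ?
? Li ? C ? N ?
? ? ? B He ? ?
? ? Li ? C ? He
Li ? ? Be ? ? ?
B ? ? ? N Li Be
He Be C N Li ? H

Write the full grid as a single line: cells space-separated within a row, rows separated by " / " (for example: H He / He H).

(r2,c7) = B
(r4,c4) = H
(r5,c5) = H
(r6,c4) = He
(r7,c6) = B
(r1,c4) = Li
(r2,c5) = Be
(r4,c6) = Be
(r6,c3) = H
(r2,c1) = H
(r2,c3) = He
(r4,c1) = N
(r4,c2) = B
(r6,c2) = C
(r5,c2) = N
(r5,c3) = B
(r5,c7) = C
(r1,c7) = N
(r3,c2) = H
(r3,c6) = C
(r3,c7) = Li
(r5,c6) = He
(r1,c3) = Be
(r1,c6) = H
(r3,c1) = Be
(r3,c3) = N
(r1,c1) = C

C He Be Li B H N / H Li He C Be N B / Be H N B He C Li / N B Li H C Be He / Li N B Be H He C / B C H He N Li Be / He Be C N Li B H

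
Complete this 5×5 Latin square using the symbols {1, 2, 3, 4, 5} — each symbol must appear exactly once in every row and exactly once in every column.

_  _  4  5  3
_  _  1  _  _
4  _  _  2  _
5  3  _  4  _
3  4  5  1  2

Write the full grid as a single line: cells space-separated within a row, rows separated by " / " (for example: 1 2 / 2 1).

1 2 4 5 3 / 2 5 1 3 4 / 4 1 3 2 5 / 5 3 2 4 1 / 3 4 5 1 2

Cell (r2,c1): row 2 has {1}; column 1 has {3,4,5} → 2.
Cell (r2,c2): row 2 has {1,2}; column 2 has {3,4} → 5.
Cell (r2,c4): row 2 has {1,2,5}; column 4 has {1,2,4,5} → 3.
Cell (r2,c5): row 2 has {1,2,3,5}; column 5 has {2,3} → 4.
Cell (r3,c2): row 3 has {2,4}; column 2 has {3,4,5} → 1.
Cell (r3,c3): row 3 has {1,2,4}; column 3 has {1,4,5} → 3.
Cell (r3,c5): row 3 has {1,2,3,4}; column 5 has {2,3,4} → 5.
Cell (r4,c3): row 4 has {3,4,5}; column 3 has {1,3,4,5} → 2.
Cell (r4,c5): row 4 has {2,3,4,5}; column 5 has {2,3,4,5} → 1.
Cell (r1,c1): row 1 has {3,4,5}; column 1 has {2,3,4,5} → 1.
Cell (r1,c2): row 1 has {1,3,4,5}; column 2 has {1,3,4,5} → 2.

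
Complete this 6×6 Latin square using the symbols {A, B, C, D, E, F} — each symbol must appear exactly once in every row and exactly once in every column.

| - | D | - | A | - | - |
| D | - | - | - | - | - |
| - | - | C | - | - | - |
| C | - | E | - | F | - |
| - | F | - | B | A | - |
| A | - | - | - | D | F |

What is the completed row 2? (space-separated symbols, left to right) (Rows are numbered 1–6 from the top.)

D C A F E B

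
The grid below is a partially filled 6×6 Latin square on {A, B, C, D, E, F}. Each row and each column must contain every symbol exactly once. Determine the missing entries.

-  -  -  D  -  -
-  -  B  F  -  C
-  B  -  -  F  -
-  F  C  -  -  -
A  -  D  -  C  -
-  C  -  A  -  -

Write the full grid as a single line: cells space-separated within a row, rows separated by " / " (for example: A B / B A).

C A F D E B / E D B F A C / D B A C F E / B F C E D A / A E D B C F / F C E A B D

row 5 has {A,C,D}; column 2 has {B,C,F} — only E is left for (r5,c2).
row 5 has {A,C,D,E}; column 4 has {A,D,F} — only B is left for (r5,c4).
row 5 has {A,B,C,D,E}; column 6 has {C} — only F is left for (r5,c6).
row 1 has {D}; column 2 has {B,C,E,F} — only A is left for (r1,c2).
row 2 has {B,C,F}; column 2 has {A,B,C,E,F} — only D is left for (r2,c2).
row 4 has {C,F}; column 4 has {A,B,D,F} — only E is left for (r4,c4).
row 2 has {B,C,D,F}; column 1 has {A} — only E is left for (r2,c1).
row 2 has {B,C,D,E,F}; column 5 has {C,F} — only A is left for (r2,c5).
row 3 has {B,F}; column 4 has {A,B,D,E,F} — only C is left for (r3,c4).
row 3 has {B,C,F}; column 1 has {A,E} — only D is left for (r3,c1).
row 4 has {C,E,F}; column 1 has {A,D,E} — only B is left for (r4,c1).
row 4 has {B,C,E,F}; column 5 has {A,C,F} — only D is left for (r4,c5).
row 4 has {B,C,D,E,F}; column 6 has {C,F} — only A is left for (r4,c6).
row 6 has {A,C}; column 1 has {A,B,D,E} — only F is left for (r6,c1).
row 6 has {A,C,F}; column 3 has {B,C,D} — only E is left for (r6,c3).
row 6 has {A,C,E,F}; column 5 has {A,C,D,F} — only B is left for (r6,c5).
row 6 has {A,B,C,E,F}; column 6 has {A,C,F} — only D is left for (r6,c6).
row 1 has {A,D}; column 1 has {A,B,D,E,F} — only C is left for (r1,c1).
row 1 has {A,C,D}; column 3 has {B,C,D,E} — only F is left for (r1,c3).
row 1 has {A,C,D,F}; column 5 has {A,B,C,D,F} — only E is left for (r1,c5).
row 1 has {A,C,D,E,F}; column 6 has {A,C,D,F} — only B is left for (r1,c6).
row 3 has {B,C,D,F}; column 3 has {B,C,D,E,F} — only A is left for (r3,c3).
row 3 has {A,B,C,D,F}; column 6 has {A,B,C,D,F} — only E is left for (r3,c6).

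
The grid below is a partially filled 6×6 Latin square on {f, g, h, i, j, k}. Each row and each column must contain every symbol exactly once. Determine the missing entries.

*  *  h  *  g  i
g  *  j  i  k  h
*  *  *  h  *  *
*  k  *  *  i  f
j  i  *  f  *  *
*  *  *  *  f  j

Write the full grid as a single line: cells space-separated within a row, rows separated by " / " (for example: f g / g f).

f j h k g i / g f j i k h / i g f h j k / h k g j i f / j i k f h g / k h i g f j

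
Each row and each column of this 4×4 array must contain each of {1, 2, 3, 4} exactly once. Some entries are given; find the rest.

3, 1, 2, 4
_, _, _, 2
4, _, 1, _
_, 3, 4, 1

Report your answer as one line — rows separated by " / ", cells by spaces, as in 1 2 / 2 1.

3 1 2 4 / 1 4 3 2 / 4 2 1 3 / 2 3 4 1

At row 2, column 1: row 2 has {2}; column 1 has {3,4}; that leaves 1.
At row 2, column 2: row 2 has {1,2}; column 2 has {1,3}; that leaves 4.
At row 2, column 3: row 2 has {1,2,4}; column 3 has {1,2,4}; that leaves 3.
At row 3, column 2: row 3 has {1,4}; column 2 has {1,3,4}; that leaves 2.
At row 3, column 4: row 3 has {1,2,4}; column 4 has {1,2,4}; that leaves 3.
At row 4, column 1: row 4 has {1,3,4}; column 1 has {1,3,4}; that leaves 2.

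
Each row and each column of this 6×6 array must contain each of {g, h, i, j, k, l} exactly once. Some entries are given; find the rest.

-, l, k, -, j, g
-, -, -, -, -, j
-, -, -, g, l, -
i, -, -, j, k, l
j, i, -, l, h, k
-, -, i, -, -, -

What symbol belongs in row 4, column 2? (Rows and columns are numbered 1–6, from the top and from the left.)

g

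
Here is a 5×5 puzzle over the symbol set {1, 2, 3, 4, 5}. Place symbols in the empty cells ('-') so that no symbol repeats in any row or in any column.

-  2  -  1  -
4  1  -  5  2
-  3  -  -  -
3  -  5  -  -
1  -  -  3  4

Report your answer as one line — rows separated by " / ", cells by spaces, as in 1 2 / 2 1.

5 2 4 1 3 / 4 1 3 5 2 / 2 3 1 4 5 / 3 4 5 2 1 / 1 5 2 3 4

(r1,c1) = 5
(r1,c5) = 3
(r2,c3) = 3
(r3,c1) = 2
(r3,c4) = 4
(r4,c2) = 4
(r4,c4) = 2
(r4,c5) = 1
(r5,c2) = 5
(r5,c3) = 2
(r1,c3) = 4
(r3,c3) = 1
(r3,c5) = 5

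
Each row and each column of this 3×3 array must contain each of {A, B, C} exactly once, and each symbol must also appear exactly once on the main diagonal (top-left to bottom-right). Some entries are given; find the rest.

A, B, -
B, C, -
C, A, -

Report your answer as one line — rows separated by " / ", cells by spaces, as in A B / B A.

(r1,c3) = C
(r2,c3) = A
(r3,c3) = B

A B C / B C A / C A B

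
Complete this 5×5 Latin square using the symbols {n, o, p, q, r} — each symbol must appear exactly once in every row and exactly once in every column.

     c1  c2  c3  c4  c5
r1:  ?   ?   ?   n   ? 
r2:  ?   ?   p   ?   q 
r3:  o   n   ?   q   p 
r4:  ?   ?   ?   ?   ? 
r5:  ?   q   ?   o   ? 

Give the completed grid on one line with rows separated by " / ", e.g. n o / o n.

r p q n o / n o p r q / o n r q p / q r o p n / p q n o r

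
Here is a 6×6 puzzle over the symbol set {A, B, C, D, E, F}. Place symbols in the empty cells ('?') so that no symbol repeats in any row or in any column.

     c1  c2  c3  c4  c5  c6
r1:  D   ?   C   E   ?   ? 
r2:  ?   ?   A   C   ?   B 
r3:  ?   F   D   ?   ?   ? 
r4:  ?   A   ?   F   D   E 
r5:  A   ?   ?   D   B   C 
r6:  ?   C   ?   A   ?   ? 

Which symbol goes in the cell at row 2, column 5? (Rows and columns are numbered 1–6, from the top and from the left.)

(r1,c2) = B
(r3,c4) = B
(r3,c6) = A
(r4,c3) = B
(r5,c2) = E
(r5,c3) = F
(r6,c3) = E
(r6,c5) = F
(r6,c6) = D
(r1,c5) = A
(r1,c6) = F
(r2,c2) = D
(r2,c5) = E

E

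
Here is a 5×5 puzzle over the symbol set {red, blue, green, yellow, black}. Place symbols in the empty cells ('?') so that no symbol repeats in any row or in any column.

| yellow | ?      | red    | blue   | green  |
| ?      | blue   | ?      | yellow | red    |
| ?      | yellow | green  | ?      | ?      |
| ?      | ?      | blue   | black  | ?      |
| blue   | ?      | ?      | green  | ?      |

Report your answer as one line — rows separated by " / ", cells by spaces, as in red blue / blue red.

yellow black red blue green / green blue black yellow red / black yellow green red blue / red green blue black yellow / blue red yellow green black

(r1,c2) = black
(r2,c3) = black
(r3,c4) = red
(r4,c5) = yellow
(r5,c2) = red
(r5,c3) = yellow
(r5,c5) = black
(r2,c1) = green
(r3,c1) = black
(r3,c5) = blue
(r4,c1) = red
(r4,c2) = green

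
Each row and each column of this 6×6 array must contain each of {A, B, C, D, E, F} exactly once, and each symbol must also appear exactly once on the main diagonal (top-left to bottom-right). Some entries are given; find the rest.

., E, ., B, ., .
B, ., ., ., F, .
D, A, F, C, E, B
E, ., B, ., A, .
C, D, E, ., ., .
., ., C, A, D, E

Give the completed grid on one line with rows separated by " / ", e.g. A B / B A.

A E D B C F / B C A E F D / D A F C E B / E F B D A C / C D E F B A / F B C A D E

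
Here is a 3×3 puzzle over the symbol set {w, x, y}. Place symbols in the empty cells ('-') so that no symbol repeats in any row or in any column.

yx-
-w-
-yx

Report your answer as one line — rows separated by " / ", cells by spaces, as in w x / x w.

y x w / x w y / w y x

Cell (r1,c3): row 1 has {x,y}; column 3 has {x} → w.
Cell (r2,c1): row 2 has {w}; column 1 has {y} → x.
Cell (r2,c3): row 2 has {w,x}; column 3 has {w,x} → y.
Cell (r3,c1): row 3 has {x,y}; column 1 has {x,y} → w.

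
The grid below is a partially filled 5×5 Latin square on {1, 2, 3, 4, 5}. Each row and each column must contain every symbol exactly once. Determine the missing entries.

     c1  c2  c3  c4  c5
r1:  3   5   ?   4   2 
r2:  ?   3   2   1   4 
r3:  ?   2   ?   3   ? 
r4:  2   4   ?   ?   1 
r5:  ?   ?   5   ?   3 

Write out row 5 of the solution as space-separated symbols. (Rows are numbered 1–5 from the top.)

(r1,c3) = 1
(r2,c1) = 5
(r3,c3) = 4
(r3,c5) = 5
(r4,c3) = 3
(r4,c4) = 5
(r5,c2) = 1
(r5,c4) = 2
(r3,c1) = 1
(r5,c1) = 4

4 1 5 2 3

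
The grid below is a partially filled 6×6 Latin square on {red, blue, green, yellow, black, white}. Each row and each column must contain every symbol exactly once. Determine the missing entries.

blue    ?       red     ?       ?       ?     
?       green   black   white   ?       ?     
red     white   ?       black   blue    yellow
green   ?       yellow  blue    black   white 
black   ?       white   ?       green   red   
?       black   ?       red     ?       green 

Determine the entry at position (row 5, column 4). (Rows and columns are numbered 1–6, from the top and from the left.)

yellow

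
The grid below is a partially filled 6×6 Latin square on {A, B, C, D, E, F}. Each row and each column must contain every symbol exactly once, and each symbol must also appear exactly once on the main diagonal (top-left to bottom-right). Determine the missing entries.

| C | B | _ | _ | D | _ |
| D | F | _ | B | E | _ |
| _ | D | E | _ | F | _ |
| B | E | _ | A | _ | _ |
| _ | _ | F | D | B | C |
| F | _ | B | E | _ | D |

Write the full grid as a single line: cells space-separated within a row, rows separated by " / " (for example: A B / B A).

C B A F D E / D F C B E A / A D E C F B / B E D A C F / E A F D B C / F C B E A D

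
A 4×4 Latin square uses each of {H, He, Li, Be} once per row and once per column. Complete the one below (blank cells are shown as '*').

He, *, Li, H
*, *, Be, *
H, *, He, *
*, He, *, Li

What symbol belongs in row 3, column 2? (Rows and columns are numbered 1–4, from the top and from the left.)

(r1,c2) = Be
(r2,c1) = Li
(r2,c2) = H
(r2,c4) = He
(r3,c2) = Li

Li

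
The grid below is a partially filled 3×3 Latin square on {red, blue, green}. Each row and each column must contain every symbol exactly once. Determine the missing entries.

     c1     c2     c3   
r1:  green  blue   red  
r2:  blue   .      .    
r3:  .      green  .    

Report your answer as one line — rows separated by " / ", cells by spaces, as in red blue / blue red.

green blue red / blue red green / red green blue

row 2 has {blue}; column 2 has {blue,green} — only red is left for (r2,c2).
row 2 has {red,blue}; column 3 has {red} — only green is left for (r2,c3).
row 3 has {green}; column 1 has {blue,green} — only red is left for (r3,c1).
row 3 has {red,green}; column 3 has {red,green} — only blue is left for (r3,c3).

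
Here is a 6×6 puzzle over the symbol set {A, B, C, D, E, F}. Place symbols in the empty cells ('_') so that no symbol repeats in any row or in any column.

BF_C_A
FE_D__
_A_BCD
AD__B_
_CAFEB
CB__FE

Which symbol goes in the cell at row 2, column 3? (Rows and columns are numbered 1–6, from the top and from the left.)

(r1,c5): row 1 has {A,B,C,F}; column 5 has {B,C,E,F}, so it must be D.
(r2,c5): row 2 has {D,E,F}; column 5 has {B,C,D,E,F}, so it must be A.
(r2,c6): row 2 has {A,D,E,F}; column 6 has {A,B,D,E}, so it must be C.
(r3,c1): row 3 has {A,B,C,D}; column 1 has {A,B,C,F}, so it must be E.
(r3,c3): row 3 has {A,B,C,D,E}; column 3 has {A}, so it must be F.
(r4,c4): row 4 has {A,B,D}; column 4 has {B,C,D,F}, so it must be E.
(r4,c6): row 4 has {A,B,D,E}; column 6 has {A,B,C,D,E}, so it must be F.
(r5,c1): row 5 has {A,B,C,E,F}; column 1 has {A,B,C,E,F}, so it must be D.
(r6,c3): row 6 has {B,C,E,F}; column 3 has {A,F}, so it must be D.
(r6,c4): row 6 has {B,C,D,E,F}; column 4 has {B,C,D,E,F}, so it must be A.
(r1,c3): row 1 has {A,B,C,D,F}; column 3 has {A,D,F}, so it must be E.
(r2,c3): row 2 has {A,C,D,E,F}; column 3 has {A,D,E,F}, so it must be B.

B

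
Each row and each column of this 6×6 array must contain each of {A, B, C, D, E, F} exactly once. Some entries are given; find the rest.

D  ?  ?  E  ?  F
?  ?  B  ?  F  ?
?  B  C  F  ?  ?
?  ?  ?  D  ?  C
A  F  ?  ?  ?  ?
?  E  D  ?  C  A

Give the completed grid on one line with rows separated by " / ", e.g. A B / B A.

D C A E B F / C D B A F E / E B C F A D / B A F D E C / A F E C D B / F E D B C A

At row 1, column 3: row 1 has {D,E,F}; column 3 has {B,C,D}; that leaves A.
At row 1, column 5: row 1 has {A,D,E,F}; column 5 has {C,F}; that leaves B.
At row 3, column 1: row 3 has {B,C,F}; column 1 has {A,D}; that leaves E.
At row 3, column 6: row 3 has {B,C,E,F}; column 6 has {A,C,F}; that leaves D.
At row 4, column 2: row 4 has {C,D}; column 2 has {B,E,F}; that leaves A.
At row 4, column 5: row 4 has {A,C,D}; column 5 has {B,C,F}; that leaves E.
At row 5, column 3: row 5 has {A,F}; column 3 has {A,B,C,D}; that leaves E.
At row 5, column 5: row 5 has {A,E,F}; column 5 has {B,C,E,F}; that leaves D.
At row 5, column 6: row 5 has {A,D,E,F}; column 6 has {A,C,D,F}; that leaves B.
At row 6, column 4: row 6 has {A,C,D,E}; column 4 has {D,E,F}; that leaves B.
At row 1, column 2: row 1 has {A,B,D,E,F}; column 2 has {A,B,E,F}; that leaves C.
At row 2, column 1: row 2 has {B,F}; column 1 has {A,D,E}; that leaves C.
At row 2, column 2: row 2 has {B,C,F}; column 2 has {A,B,C,E,F}; that leaves D.
At row 2, column 4: row 2 has {B,C,D,F}; column 4 has {B,D,E,F}; that leaves A.
At row 2, column 6: row 2 has {A,B,C,D,F}; column 6 has {A,B,C,D,F}; that leaves E.
At row 3, column 5: row 3 has {B,C,D,E,F}; column 5 has {B,C,D,E,F}; that leaves A.
At row 4, column 3: row 4 has {A,C,D,E}; column 3 has {A,B,C,D,E}; that leaves F.
At row 5, column 4: row 5 has {A,B,D,E,F}; column 4 has {A,B,D,E,F}; that leaves C.
At row 6, column 1: row 6 has {A,B,C,D,E}; column 1 has {A,C,D,E}; that leaves F.
At row 4, column 1: row 4 has {A,C,D,E,F}; column 1 has {A,C,D,E,F}; that leaves B.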